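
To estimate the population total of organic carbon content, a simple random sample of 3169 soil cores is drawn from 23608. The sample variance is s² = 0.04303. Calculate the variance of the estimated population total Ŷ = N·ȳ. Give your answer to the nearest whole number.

Var(Ŷ) = N²·Var(ȳ) = N²·(1 − n/N)·s²/n.
f = 3169/23608 = 0.13423416; Var(ȳ) = 0.86576584·0.04303/3169 = 1.1755729 × 10^-5.
Var(Ŷ) = 23608² · (1.1755729 × 10^-5) = 6551.9105.

6552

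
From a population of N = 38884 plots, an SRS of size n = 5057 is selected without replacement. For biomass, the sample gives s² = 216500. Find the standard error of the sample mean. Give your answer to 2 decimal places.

6.10

Under SRS without replacement, Var(ȳ) = (1 − f)·s²/n with f = n/N = 5057/38884 = 0.13005349.
Var(ȳ) = (1 − 0.13005349)·216500/5057 = 0.86994651·42.811944 = 37.244101.
SE(ȳ) = √(37.244101) = 6.10.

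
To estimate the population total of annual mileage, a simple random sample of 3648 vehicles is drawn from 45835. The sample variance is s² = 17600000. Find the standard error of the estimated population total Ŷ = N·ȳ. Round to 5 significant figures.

3.0543 × 10^6

Var(Ŷ) = N²·Var(ȳ) = N²·(1 − n/N)·s²/n.
f = 3648/45835 = 0.07958983; Var(ȳ) = 0.92041017·17600000/3648 = 4440.5754.
Var(Ŷ) = 45835² · 4440.5754 = 9.3289705 × 10^12.
SE(Ŷ) = √(9.3289705 × 10^12) = 3.0543 × 10^6.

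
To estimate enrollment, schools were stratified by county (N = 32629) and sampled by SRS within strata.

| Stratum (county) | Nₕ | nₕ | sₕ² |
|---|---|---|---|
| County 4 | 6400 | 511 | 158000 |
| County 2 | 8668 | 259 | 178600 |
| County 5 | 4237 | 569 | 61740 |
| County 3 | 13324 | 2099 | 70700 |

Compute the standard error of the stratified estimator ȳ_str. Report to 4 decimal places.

8.0294

Var(ȳ_str) = Σₕ Wₕ²(1 − fₕ)sₕ²/nₕ with Wₕ = Nₕ/N, N = 32629.
County 4: Wₕ = 0.19614453; term = 0.19614453²·(1 − 0.07984375)·158000/511 = 10.945868.
County 2: Wₕ = 0.26565325; term = 0.26565325²·(1 − 0.02988002)·178600/259 = 47.210371.
County 5: Wₕ = 0.12985381; term = 0.12985381²·(1 − 0.13429313)·61740/569 = 1.583925.
County 3: Wₕ = 0.40834840; term = 0.40834840²·(1 − 0.15753527)·70700/2099 = 4.7317351.
Sum = 64.471899.
SE = √(64.471899) = 8.0294.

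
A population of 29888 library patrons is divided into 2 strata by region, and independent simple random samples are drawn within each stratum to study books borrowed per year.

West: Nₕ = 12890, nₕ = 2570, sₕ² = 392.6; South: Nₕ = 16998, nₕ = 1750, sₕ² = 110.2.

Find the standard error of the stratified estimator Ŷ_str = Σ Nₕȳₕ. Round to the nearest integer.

6053

Var(Ŷ_str) = Σₕ Nₕ²(1 − fₕ)sₕ²/nₕ.
West: 12890²·(1 − 2570/12890)·392.6/2570 = 2.032122 × 10^7.
South: 16998²·(1 − 1750/16998)·110.2/1750 = 1.6321281 × 10^7.
Sum = 3.6642501 × 10^7.
SE = √(3.6642501 × 10^7) = 6053.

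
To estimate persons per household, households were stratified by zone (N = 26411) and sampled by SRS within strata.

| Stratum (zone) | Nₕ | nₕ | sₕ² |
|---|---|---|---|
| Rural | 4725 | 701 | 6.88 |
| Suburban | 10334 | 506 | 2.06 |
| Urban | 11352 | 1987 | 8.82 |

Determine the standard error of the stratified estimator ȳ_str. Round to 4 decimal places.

0.0392

Var(ȳ_str) = Σₕ Wₕ²(1 − fₕ)sₕ²/nₕ with Wₕ = Nₕ/N, N = 26411.
Rural: Wₕ = 0.17890273; term = 0.17890273²·(1 − 0.14835979)·6.88/701 = 2.6752262 × 10^-4.
Suburban: Wₕ = 0.39127636; term = 0.39127636²·(1 − 0.04896458)·2.06/506 = 5.9276236 × 10^-4.
Urban: Wₕ = 0.42982091; term = 0.42982091²·(1 − 0.17503524)·8.82/1987 = 6.7652086 × 10^-4.
Sum = 0.0015368058.
SE = √(0.0015368058) = 0.0392.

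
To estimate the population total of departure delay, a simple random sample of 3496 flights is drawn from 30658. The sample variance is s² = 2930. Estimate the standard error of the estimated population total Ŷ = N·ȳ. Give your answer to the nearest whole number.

Var(Ŷ) = N²·Var(ȳ) = N²·(1 − n/N)·s²/n.
f = 3496/30658 = 0.11403223; Var(ȳ) = 0.88596777·2930/3496 = 0.7425302.
Var(Ŷ) = 30658² · 0.7425302 = 6.9791376 × 10^8.
SE(Ŷ) = √(6.9791376 × 10^8) = 26418.

26418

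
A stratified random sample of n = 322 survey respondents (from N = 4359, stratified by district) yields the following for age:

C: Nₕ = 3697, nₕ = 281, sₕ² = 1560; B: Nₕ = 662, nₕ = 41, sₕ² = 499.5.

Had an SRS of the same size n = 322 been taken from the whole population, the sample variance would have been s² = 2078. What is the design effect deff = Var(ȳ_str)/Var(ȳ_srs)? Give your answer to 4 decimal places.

0.6615

Var(ȳ_str) = Σ Wₕ²(1−fₕ)sₕ²/nₕ with Wₕ = Nₕ/4359:
  C: (3697/4359)²·(1−281/3697)·1560/281 = 3.6898767
  B: (662/4359)²·(1−41/662)·499.5/41 = 0.26358912
  → Var(ȳ_str) = 3.9534658.
Var(ȳ_srs) = (1 − 322/4359)·2078/322 = 5.9767013.
deff = 3.9534658 / 5.9767013 = 0.6615.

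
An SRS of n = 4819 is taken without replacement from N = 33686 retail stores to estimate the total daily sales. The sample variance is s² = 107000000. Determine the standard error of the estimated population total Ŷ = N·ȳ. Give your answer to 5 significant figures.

Var(Ŷ) = N²·Var(ȳ) = N²·(1 − n/N)·s²/n.
f = 4819/33686 = 0.14305646; Var(ȳ) = 0.85694354·107000000/4819 = 19027.383.
Var(Ŷ) = 33686² · 19027.383 = 2.1591258 × 10^13.
SE(Ŷ) = √(2.1591258 × 10^13) = 4.6466 × 10^6.

4.6466 × 10^6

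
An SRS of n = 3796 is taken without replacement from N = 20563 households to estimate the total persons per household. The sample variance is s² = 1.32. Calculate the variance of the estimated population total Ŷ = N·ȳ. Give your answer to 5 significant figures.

Var(Ŷ) = N²·Var(ȳ) = N²·(1 − n/N)·s²/n.
f = 3796/20563 = 0.18460341; Var(ȳ) = 0.81539659·1.32/3796 = 2.8354149 × 10^-4.
Var(Ŷ) = 20563² · (2.8354149 × 10^-4) = 119891.82.

119890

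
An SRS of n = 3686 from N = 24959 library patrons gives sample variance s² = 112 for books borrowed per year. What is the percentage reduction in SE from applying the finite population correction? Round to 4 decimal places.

7.6789

f = n/N = 3686/24959 = 0.14768220.
SE_no-fpc = √(s²/n) = 0.17431363; SE_fpc = √((1−f)s²/n) = 0.16092819.
Ratio = √(1−f) = 0.92321059. Reduction = 100·(1 − 0.92321059) = 7.6789%.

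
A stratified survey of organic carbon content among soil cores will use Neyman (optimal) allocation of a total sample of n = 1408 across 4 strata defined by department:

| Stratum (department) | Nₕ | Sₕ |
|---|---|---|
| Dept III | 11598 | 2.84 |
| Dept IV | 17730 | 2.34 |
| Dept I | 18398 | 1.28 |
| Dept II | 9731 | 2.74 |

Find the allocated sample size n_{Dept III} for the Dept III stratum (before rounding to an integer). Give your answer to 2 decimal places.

372.09

Neyman allocation: nₕ = n·NₕSₕ / Σⱼ NⱼSⱼ.
Σ NⱼSⱼ = 11598·2.84 + 17730·2.34 + 18398·1.28 + 9731·2.74 = 124638.9.
n_{Dept III} = 1408·11598·2.84 / 124638.9 = 372.09.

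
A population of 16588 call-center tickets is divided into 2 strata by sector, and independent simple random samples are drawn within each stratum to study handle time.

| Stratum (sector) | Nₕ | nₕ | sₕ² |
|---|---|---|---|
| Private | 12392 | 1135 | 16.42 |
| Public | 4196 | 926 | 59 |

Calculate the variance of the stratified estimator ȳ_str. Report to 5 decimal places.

0.01051

Var(ȳ_str) = Σₕ Wₕ²(1 − fₕ)sₕ²/nₕ with Wₕ = Nₕ/N, N = 16588.
Private: Wₕ = 0.74704606; term = 0.74704606²·(1 − 0.09159135)·16.42/1135 = 0.0073342095.
Public: Wₕ = 0.25295394; term = 0.25295394²·(1 − 0.22068637)·59/926 = 0.0031771389.
Sum = 0.010511348.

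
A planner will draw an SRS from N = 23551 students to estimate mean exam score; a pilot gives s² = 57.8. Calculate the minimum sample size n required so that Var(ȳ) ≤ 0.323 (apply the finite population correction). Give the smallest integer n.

Without fpc, n₀ = s²/D = 57.8/0.323 = 178.9474.
With fpc, (1 − n/N)·s²/n ≤ D requires n ≥ n₀/(1 + n₀/N) = 178.9474/(1 + 178.9474/23551) = 177.5980.
Rounding up, n = 178.

178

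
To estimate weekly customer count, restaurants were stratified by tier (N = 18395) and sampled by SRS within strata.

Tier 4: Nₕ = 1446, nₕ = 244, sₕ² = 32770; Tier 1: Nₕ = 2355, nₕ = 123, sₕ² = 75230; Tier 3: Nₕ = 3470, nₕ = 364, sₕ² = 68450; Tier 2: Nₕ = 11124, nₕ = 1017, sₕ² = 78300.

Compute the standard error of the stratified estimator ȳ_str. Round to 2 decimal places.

6.46

Var(ȳ_str) = Σₕ Wₕ²(1 − fₕ)sₕ²/nₕ with Wₕ = Nₕ/N, N = 18395.
Tier 4: Wₕ = 0.07860832; term = 0.07860832²·(1 − 0.16874136)·32770/244 = 0.68985814.
Tier 1: Wₕ = 0.12802392; term = 0.12802392²·(1 − 0.05222930)·75230/123 = 9.501047.
Tier 3: Wₕ = 0.18863822; term = 0.18863822²·(1 − 0.10489914)·68450/364 = 5.9896771.
Tier 2: Wₕ = 0.60472955; term = 0.60472955²·(1 − 0.09142395)·78300/1017 = 25.58141.
Sum = 41.761992.
SE = √(41.761992) = 6.46.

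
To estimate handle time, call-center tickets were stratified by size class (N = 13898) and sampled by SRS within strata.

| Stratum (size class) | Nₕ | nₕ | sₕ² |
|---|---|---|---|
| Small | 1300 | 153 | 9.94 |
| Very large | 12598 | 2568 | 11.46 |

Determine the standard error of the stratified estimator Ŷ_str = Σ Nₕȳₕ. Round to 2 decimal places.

Var(Ŷ_str) = Σₕ Nₕ²(1 − fₕ)sₕ²/nₕ.
Small: 1300²·(1 − 153/1300)·9.94/153 = 96872.771.
Very large: 12598²·(1 − 2568/12598)·11.46/2568 = 563887.07.
Sum = 660759.84.
SE = √(660759.84) = 812.87.

812.87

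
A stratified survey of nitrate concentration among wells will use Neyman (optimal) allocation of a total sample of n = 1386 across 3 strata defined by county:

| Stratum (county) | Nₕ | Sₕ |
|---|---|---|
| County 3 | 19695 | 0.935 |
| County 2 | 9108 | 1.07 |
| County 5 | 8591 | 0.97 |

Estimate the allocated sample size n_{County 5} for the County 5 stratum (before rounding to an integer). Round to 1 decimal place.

Neyman allocation: nₕ = n·NₕSₕ / Σⱼ NⱼSⱼ.
Σ NⱼSⱼ = 19695·0.935 + 9108·1.07 + 8591·0.97 = 36493.655.
n_{County 5} = 1386·8591·0.97 / 36493.655 = 316.5.

316.5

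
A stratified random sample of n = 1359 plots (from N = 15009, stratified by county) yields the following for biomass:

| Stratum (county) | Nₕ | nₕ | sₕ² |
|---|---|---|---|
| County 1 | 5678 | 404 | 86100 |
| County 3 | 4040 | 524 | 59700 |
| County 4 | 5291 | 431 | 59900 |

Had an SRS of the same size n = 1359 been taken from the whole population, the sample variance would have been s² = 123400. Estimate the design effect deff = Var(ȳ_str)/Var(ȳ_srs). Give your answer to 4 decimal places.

0.6222

Var(ȳ_str) = Σ Wₕ²(1−fₕ)sₕ²/nₕ with Wₕ = Nₕ/15009:
  County 1: (5678/15009)²·(1−404/5678)·86100/404 = 28.33047
  County 3: (4040/15009)²·(1−524/4040)·59700/524 = 7.1840569
  County 4: (5291/15009)²·(1−431/5291)·59900/431 = 15.864269
  → Var(ȳ_str) = 51.378796.
Var(ȳ_srs) = (1 − 1359/15009)·123400/1359 = 82.580327.
deff = 51.378796 / 82.580327 = 0.6222.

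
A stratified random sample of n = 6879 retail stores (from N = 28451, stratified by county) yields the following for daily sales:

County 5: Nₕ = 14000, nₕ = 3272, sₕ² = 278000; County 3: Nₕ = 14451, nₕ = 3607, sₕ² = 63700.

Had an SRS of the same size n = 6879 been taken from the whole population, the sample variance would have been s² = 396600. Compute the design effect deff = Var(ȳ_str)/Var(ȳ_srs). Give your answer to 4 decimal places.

Var(ȳ_str) = Σ Wₕ²(1−fₕ)sₕ²/nₕ with Wₕ = Nₕ/28451:
  County 5: (14000/28451)²·(1−3272/14000)·278000/3272 = 15.76461
  County 3: (14451/28451)²·(1−3607/14451)·63700/3607 = 3.4188939
  → Var(ȳ_str) = 19.183504.
Var(ȳ_srs) = (1 − 6879/28451)·396600/6879 = 43.713973.
deff = 19.183504 / 43.713973 = 0.4388.

0.4388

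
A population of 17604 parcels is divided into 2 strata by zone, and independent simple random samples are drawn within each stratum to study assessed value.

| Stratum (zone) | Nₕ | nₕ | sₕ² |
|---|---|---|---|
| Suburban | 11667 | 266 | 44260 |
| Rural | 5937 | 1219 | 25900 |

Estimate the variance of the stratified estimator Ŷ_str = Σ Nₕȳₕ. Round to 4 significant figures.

2.273 × 10^10

Var(Ŷ_str) = Σₕ Nₕ²(1 − fₕ)sₕ²/nₕ.
Suburban: 11667²·(1 − 266/11667)·44260/266 = 2.2132574 × 10^10.
Rural: 5937²·(1 − 1219/5937)·25900/1219 = 5.9514261 × 10^8.
Sum = 2.2727717 × 10^10.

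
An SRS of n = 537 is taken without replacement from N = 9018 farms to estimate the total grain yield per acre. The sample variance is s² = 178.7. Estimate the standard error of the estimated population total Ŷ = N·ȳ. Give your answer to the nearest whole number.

5045

Var(Ŷ) = N²·Var(ȳ) = N²·(1 − n/N)·s²/n.
f = 537/9018 = 0.05954757; Var(ȳ) = 0.94045243·178.7/537 = 0.31295875.
Var(Ŷ) = 9018² · 0.31295875 = 2.5451159 × 10^7.
SE(Ŷ) = √(2.5451159 × 10^7) = 5045.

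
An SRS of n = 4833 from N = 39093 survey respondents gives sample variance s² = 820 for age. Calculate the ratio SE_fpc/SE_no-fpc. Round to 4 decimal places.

f = n/N = 4833/39093 = 0.12362827.
SE_no-fpc = √(s²/n) = 0.41190639; SE_fpc = √((1−f)s²/n) = 0.38560505.
Ratio = √(1−f) = 0.93614728.

0.9361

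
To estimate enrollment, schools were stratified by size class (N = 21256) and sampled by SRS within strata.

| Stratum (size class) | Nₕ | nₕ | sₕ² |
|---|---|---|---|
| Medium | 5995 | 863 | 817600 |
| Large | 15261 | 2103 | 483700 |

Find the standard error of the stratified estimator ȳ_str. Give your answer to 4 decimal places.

12.9126

Var(ȳ_str) = Σₕ Wₕ²(1 − fₕ)sₕ²/nₕ with Wₕ = Nₕ/N, N = 21256.
Medium: Wₕ = 0.28203801; term = 0.28203801²·(1 − 0.14395329)·817600/863 = 64.512347.
Large: Wₕ = 0.71796199; term = 0.71796199²·(1 − 0.13780224)·483700/2103 = 102.22253.
Sum = 166.73488.
SE = √(166.73488) = 12.9126.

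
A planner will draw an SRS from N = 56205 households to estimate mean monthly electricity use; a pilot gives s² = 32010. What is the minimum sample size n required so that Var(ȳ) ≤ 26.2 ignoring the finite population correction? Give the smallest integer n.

1222

Without fpc, n₀ = s²/D = 32010/26.2 = 1221.7557.
Rounding up, n = 1222.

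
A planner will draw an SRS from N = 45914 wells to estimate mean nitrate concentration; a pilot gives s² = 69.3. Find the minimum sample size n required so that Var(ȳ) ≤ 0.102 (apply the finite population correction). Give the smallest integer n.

670

Without fpc, n₀ = s²/D = 69.3/0.102 = 679.4118.
With fpc, (1 − n/N)·s²/n ≤ D requires n ≥ n₀/(1 + n₀/N) = 679.4118/(1 + 679.4118/45914) = 669.5048.
Rounding up, n = 670.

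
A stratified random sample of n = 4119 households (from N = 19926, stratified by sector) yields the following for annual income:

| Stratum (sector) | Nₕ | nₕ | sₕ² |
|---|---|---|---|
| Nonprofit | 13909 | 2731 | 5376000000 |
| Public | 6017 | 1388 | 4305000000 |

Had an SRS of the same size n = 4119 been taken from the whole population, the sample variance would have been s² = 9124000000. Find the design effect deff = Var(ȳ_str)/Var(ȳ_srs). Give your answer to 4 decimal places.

Var(ȳ_str) = Σ Wₕ²(1−fₕ)sₕ²/nₕ with Wₕ = Nₕ/19926:
  Nonprofit: (13909/19926)²·(1−2731/13909)·5376000000/2731 = 770827.71
  Public: (6017/19926)²·(1−1388/6017)·4305000000/1388 = 217575.82
  → Var(ȳ_str) = 988403.53.
Var(ȳ_srs) = (1 − 4119/19926)·9124000000/4119 = 1.7572065 × 10^6.
deff = 988403.53 / (1.7572065 × 10^6) = 0.5625.

0.5625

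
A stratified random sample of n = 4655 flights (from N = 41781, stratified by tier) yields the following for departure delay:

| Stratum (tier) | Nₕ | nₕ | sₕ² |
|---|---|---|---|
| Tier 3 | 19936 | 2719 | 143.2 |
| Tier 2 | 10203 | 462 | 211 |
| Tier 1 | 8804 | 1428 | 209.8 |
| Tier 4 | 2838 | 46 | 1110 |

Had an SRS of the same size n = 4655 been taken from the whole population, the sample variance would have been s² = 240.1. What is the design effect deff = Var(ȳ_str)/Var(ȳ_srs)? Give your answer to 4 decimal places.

3.3023

Var(ȳ_str) = Σ Wₕ²(1−fₕ)sₕ²/nₕ with Wₕ = Nₕ/41781:
  Tier 3: (19936/41781)²·(1−2719/19936)·143.2/2719 = 0.010355514
  Tier 2: (10203/41781)²·(1−462/10203)·211/462 = 0.026002449
  Tier 1: (8804/41781)²·(1−1428/8804)·209.8/1428 = 0.0054653824
  Tier 4: (2838/41781)²·(1−46/2838)·1110/46 = 0.10953056
  → Var(ȳ_str) = 0.15135391.
Var(ȳ_srs) = (1 − 4655/41781)·240.1/4655 = 0.045832316.
deff = 0.15135391 / 0.045832316 = 3.3023.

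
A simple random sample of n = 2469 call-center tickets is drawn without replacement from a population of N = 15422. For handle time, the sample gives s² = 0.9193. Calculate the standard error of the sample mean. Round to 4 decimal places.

0.0177

Under SRS without replacement, Var(ȳ) = (1 − f)·s²/n with f = n/N = 2469/15422 = 0.16009597.
Var(ȳ) = (1 − 0.16009597)·0.9193/2469 = 0.83990403·3.7233698 × 10^-4 = 3.1272733 × 10^-4.
SE(ȳ) = √(3.1272733 × 10^-4) = 0.0177.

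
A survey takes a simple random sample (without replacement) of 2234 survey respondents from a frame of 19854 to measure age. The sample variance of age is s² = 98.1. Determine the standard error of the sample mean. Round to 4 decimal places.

0.1974

Under SRS without replacement, Var(ȳ) = (1 − f)·s²/n with f = n/N = 2234/19854 = 0.11252141.
Var(ȳ) = (1 − 0.11252141)·98.1/2234 = 0.88747859·0.043912265 = 0.038971195.
SE(ȳ) = √(0.038971195) = 0.1974.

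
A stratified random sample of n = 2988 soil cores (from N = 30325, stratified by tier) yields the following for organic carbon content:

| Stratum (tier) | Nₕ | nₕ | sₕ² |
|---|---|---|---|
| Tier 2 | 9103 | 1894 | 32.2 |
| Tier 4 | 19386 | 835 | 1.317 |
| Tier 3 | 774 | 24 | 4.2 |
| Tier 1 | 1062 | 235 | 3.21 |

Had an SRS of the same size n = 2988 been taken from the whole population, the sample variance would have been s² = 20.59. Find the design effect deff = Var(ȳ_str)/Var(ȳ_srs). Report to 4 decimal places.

0.3145

Var(ȳ_str) = Σ Wₕ²(1−fₕ)sₕ²/nₕ with Wₕ = Nₕ/30325:
  Tier 2: (9103/30325)²·(1−1894/9103)·32.2/1894 = 0.001213204
  Tier 4: (19386/30325)²·(1−835/19386)·1.317/835 = 6.1681257 × 10^-4
  Tier 3: (774/30325)²·(1−24/774)·4.2/24 = 1.1046855 × 10^-4
  Tier 1: (1062/30325)²·(1−235/1062)·3.21/235 = 1.3045646 × 10^-5
  → Var(ȳ_str) = 0.0019535308.
Var(ȳ_srs) = (1 − 2988/30325)·20.59/2988 = 0.0062119192.
deff = 0.0019535308 / 0.0062119192 = 0.3145.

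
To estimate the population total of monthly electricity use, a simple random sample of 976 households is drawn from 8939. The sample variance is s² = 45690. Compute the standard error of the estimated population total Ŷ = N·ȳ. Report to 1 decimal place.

57725.6

Var(Ŷ) = N²·Var(ȳ) = N²·(1 − n/N)·s²/n.
f = 976/8939 = 0.10918447; Var(ȳ) = 0.89081553·45690/976 = 41.702215.
Var(Ŷ) = 8939² · 41.702215 = 3.3322456 × 10^9.
SE(Ŷ) = √(3.3322456 × 10^9) = 57725.6.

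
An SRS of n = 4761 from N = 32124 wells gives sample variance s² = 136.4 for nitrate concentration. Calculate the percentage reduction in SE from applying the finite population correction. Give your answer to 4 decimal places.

f = n/N = 4761/32124 = 0.14820695.
SE_no-fpc = √(s²/n) = 0.16926146; SE_fpc = √((1−f)s²/n) = 0.15621587.
Ratio = √(1−f) = 0.92292635. Reduction = 100·(1 − 0.92292635) = 7.7074%.

7.7074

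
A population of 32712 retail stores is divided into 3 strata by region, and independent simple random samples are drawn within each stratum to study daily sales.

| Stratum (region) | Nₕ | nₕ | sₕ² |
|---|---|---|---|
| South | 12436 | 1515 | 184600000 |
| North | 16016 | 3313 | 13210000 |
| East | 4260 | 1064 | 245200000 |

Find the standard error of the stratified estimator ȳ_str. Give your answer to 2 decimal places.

Var(ȳ_str) = Σₕ Wₕ²(1 − fₕ)sₕ²/nₕ with Wₕ = Nₕ/N, N = 32712.
South: Wₕ = 0.38016630; term = 0.38016630²·(1 − 0.12182374)·184600000/1515 = 15464.931.
North: Wₕ = 0.48960626; term = 0.48960626²·(1 − 0.20685564)·13210000/3313 = 758.10183.
East: Wₕ = 0.13022744; term = 0.13022744²·(1 − 0.24976526)·245200000/1064 = 2932.1151.
Sum = 19155.148.
SE = √(19155.148) = 138.40.

138.40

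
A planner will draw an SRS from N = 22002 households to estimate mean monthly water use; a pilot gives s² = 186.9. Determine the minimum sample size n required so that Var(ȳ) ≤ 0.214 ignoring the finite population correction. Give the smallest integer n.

874

Without fpc, n₀ = s²/D = 186.9/0.214 = 873.3645.
Rounding up, n = 874.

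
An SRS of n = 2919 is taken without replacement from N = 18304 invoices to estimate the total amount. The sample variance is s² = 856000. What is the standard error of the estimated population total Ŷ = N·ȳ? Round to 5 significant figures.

287370

Var(Ŷ) = N²·Var(ȳ) = N²·(1 − n/N)·s²/n.
f = 2919/18304 = 0.15947334; Var(ȳ) = 0.84052666·856000/2919 = 246.48538.
Var(Ŷ) = 18304² · 246.48538 = 8.2581578 × 10^10.
SE(Ŷ) = √(8.2581578 × 10^10) = 287370.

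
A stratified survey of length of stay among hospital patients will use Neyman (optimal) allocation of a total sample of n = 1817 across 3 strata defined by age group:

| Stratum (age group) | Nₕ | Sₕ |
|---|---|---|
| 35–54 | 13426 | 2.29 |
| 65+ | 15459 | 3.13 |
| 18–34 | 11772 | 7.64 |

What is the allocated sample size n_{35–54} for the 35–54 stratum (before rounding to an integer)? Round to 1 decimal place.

Neyman allocation: nₕ = n·NₕSₕ / Σⱼ NⱼSⱼ.
Σ NⱼSⱼ = 13426·2.29 + 15459·3.13 + 11772·7.64 = 169070.29.
n_{35–54} = 1817·13426·2.29 / 169070.29 = 330.4.

330.4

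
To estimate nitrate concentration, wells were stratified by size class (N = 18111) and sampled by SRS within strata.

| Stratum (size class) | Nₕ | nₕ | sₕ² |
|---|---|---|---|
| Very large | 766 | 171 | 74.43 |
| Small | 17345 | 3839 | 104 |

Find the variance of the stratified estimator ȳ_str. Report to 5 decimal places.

Var(ȳ_str) = Σₕ Wₕ²(1 − fₕ)sₕ²/nₕ with Wₕ = Nₕ/N, N = 18111.
Very large: Wₕ = 0.04229474; term = 0.04229474²·(1 − 0.22323760)·74.43/171 = 6.0480139 × 10^-4.
Small: Wₕ = 0.95770526; term = 0.95770526²·(1 − 0.22133180)·104/3839 = 0.019347792.
Sum = 0.019952593.

0.01995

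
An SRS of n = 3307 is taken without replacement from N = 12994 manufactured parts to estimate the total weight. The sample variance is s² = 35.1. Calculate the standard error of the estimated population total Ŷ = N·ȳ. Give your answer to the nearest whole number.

1156

Var(Ŷ) = N²·Var(ȳ) = N²·(1 − n/N)·s²/n.
f = 3307/12994 = 0.25450208; Var(ȳ) = 0.74549792·35.1/3307 = 0.0079126027.
Var(Ŷ) = 12994² · 0.0079126027 = 1.3359958 × 10^6.
SE(Ŷ) = √(1.3359958 × 10^6) = 1156.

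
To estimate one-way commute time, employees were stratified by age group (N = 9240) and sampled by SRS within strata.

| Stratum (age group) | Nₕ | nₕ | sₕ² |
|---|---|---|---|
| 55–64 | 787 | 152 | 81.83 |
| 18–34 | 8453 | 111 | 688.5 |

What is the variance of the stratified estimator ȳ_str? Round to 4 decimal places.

Var(ȳ_str) = Σₕ Wₕ²(1 − fₕ)sₕ²/nₕ with Wₕ = Nₕ/N, N = 9240.
55–64: Wₕ = 0.08517316; term = 0.08517316²·(1 − 0.19313850)·81.83/152 = 0.0031511819.
18–34: Wₕ = 0.91482684; term = 0.91482684²·(1 − 0.01313143)·688.5/111 = 5.1229259.
Sum = 5.1260771.

5.1261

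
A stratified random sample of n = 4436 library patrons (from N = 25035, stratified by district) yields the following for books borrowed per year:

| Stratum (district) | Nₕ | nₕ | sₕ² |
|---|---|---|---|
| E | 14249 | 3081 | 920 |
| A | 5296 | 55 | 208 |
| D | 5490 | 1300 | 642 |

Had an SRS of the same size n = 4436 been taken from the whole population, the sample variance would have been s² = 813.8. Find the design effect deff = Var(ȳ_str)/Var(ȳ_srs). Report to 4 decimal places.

1.7319

Var(ȳ_str) = Σ Wₕ²(1−fₕ)sₕ²/nₕ with Wₕ = Nₕ/25035:
  E: (14249/25035)²·(1−3081/14249)·920/3081 = 0.075815976
  A: (5296/25035)²·(1−55/5296)·208/55 = 0.16748179
  D: (5490/25035)²·(1−1300/5490)·642/1300 = 0.018125202
  → Var(ȳ_str) = 0.26142297.
Var(ȳ_srs) = (1 − 4436/25035)·813.8/4436 = 0.15094707.
deff = 0.26142297 / 0.15094707 = 1.7319.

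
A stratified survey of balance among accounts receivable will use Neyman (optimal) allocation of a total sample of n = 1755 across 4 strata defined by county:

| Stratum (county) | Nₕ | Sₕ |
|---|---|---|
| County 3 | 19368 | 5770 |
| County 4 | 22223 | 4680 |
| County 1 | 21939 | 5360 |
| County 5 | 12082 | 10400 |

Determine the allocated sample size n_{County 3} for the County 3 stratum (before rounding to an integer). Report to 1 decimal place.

427.3

Neyman allocation: nₕ = n·NₕSₕ / Σⱼ NⱼSⱼ.
Σ NⱼSⱼ = 19368·5770 + 22223·4680 + 21939·5360 + 12082·10400 = 4.5900284 × 10^8.
n_{County 3} = 1755·19368·5770 / (4.5900284 × 10^8) = 427.3.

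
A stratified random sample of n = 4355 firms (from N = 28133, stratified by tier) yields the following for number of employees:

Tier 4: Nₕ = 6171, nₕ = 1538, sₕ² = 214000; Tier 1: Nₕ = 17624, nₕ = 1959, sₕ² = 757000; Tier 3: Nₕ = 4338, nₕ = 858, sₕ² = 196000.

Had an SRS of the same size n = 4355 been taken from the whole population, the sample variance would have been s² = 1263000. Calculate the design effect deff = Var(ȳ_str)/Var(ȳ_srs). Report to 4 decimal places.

Var(ȳ_str) = Σ Wₕ²(1−fₕ)sₕ²/nₕ with Wₕ = Nₕ/28133:
  Tier 4: (6171/28133)²·(1−1538/6171)·214000/1538 = 5.0262397
  Tier 1: (17624/28133)²·(1−1959/17624)·757000/1959 = 134.79204
  Tier 3: (4338/28133)²·(1−858/4338)·196000/858 = 4.3571798
  → Var(ȳ_str) = 144.17546.
Var(ȳ_srs) = (1 − 4355/28133)·1263000/4355 = 245.11758.
deff = 144.17546 / 245.11758 = 0.5882.

0.5882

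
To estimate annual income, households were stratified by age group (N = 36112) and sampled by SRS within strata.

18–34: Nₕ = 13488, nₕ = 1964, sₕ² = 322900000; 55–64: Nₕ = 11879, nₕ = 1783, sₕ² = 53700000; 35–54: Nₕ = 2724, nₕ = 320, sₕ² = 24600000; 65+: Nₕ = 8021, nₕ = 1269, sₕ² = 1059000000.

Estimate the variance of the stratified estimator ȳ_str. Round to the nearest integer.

Var(ȳ_str) = Σₕ Wₕ²(1 − fₕ)sₕ²/nₕ with Wₕ = Nₕ/N, N = 36112.
18–34: Wₕ = 0.37350465; term = 0.37350465²·(1 − 0.14561091)·322900000/1964 = 19596.309.
55–64: Wₕ = 0.32894883; term = 0.32894883²·(1 − 0.15009681)·53700000/1783 = 2769.8043.
35–54: Wₕ = 0.07543199; term = 0.07543199²·(1 − 0.11747430)·24600000/320 = 386.03227.
65+: Wₕ = 0.22211453; term = 0.22211453²·(1 − 0.15820970)·1059000000/1269 = 34657.099.
Sum = 57409.245.

57409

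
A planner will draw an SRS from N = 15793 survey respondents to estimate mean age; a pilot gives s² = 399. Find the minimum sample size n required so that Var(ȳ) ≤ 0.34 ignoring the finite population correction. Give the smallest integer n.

Without fpc, n₀ = s²/D = 399/0.34 = 1173.5294.
Rounding up, n = 1174.

1174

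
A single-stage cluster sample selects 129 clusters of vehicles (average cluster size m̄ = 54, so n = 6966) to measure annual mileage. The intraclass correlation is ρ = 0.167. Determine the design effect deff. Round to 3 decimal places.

9.851

deff = 1 + (54 − 1)·0.167 = 1 + 8.851 = 9.851.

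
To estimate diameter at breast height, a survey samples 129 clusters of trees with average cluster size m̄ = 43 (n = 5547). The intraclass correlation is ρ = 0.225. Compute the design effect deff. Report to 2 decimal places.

10.45

deff = 1 + (43 − 1)·0.225 = 1 + 9.45 = 10.45.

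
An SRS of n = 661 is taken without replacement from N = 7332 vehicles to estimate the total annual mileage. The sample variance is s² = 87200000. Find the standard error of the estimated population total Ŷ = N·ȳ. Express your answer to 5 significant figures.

Var(Ŷ) = N²·Var(ȳ) = N²·(1 − n/N)·s²/n.
f = 661/7332 = 0.09015276; Var(ȳ) = 0.90984724·87200000/661 = 120028.26.
Var(Ŷ) = 7332² · 120028.26 = 6.4525061 × 10^12.
SE(Ŷ) = √(6.4525061 × 10^12) = 2.5402 × 10^6.

2.5402 × 10^6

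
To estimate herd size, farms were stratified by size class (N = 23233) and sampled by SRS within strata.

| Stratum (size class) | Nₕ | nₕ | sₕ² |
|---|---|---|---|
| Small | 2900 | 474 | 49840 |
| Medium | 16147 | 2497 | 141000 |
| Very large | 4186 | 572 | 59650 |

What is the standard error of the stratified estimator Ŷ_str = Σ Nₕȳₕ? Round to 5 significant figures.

Var(Ŷ_str) = Σₕ Nₕ²(1 − fₕ)sₕ²/nₕ.
Small: 2900²·(1 − 474/2900)·49840/474 = 7.3975598 × 10^8.
Medium: 16147²·(1 − 2497/16147)·141000/2497 = 1.2445864 × 10^10.
Very large: 4186²·(1 − 572/4186)·59650/572 = 1.5776178 × 10^9.
Sum = 1.4763238 × 10^10.
SE = √(1.4763238 × 10^10) = 121500.

121500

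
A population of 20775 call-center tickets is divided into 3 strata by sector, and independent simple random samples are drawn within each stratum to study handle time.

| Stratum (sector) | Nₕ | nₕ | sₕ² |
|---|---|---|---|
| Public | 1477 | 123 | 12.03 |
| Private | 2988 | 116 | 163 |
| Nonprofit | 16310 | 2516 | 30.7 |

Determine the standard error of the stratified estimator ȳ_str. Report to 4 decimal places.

Var(ȳ_str) = Σₕ Wₕ²(1 − fₕ)sₕ²/nₕ with Wₕ = Nₕ/N, N = 20775.
Public: Wₕ = 0.07109507; term = 0.07109507²·(1 − 0.08327691)·12.03/123 = 4.5318717 × 10^-4.
Private: Wₕ = 0.14382671; term = 0.14382671²·(1 − 0.03882195)·163/116 = 0.027939111.
Nonprofit: Wₕ = 0.78507822; term = 0.78507822²·(1 − 0.15426119)·30.7/2516 = 0.0063604795.
Sum = 0.034752778.
SE = √(0.034752778) = 0.1864.

0.1864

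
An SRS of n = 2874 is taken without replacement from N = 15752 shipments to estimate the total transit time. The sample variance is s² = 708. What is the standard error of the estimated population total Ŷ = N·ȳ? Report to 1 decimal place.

Var(Ŷ) = N²·Var(ȳ) = N²·(1 − n/N)·s²/n.
f = 2874/15752 = 0.18245302; Var(ȳ) = 0.81754698·708/2874 = 0.20139988.
Var(Ŷ) = 15752² · 0.20139988 = 4.9972447 × 10^7.
SE(Ŷ) = √(4.9972447 × 10^7) = 7069.1.

7069.1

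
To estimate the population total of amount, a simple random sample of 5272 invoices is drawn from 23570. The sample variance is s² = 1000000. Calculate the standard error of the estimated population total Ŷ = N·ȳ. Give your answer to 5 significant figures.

Var(Ŷ) = N²·Var(ȳ) = N²·(1 − n/N)·s²/n.
f = 5272/23570 = 0.22367416; Var(ȳ) = 0.77632584·1000000/5272 = 147.25452.
Var(Ŷ) = 23570² · 147.25452 = 8.1806498 × 10^10.
SE(Ŷ) = √(8.1806498 × 10^10) = 286020.

286020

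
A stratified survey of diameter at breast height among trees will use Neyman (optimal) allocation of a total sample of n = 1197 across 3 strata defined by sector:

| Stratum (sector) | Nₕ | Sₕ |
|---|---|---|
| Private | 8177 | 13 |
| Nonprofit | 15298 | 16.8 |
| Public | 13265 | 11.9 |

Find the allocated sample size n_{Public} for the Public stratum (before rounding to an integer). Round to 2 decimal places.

362.56

Neyman allocation: nₕ = n·NₕSₕ / Σⱼ NⱼSⱼ.
Σ NⱼSⱼ = 8177·13 + 15298·16.8 + 13265·11.9 = 521160.9.
n_{Public} = 1197·13265·11.9 / 521160.9 = 362.56.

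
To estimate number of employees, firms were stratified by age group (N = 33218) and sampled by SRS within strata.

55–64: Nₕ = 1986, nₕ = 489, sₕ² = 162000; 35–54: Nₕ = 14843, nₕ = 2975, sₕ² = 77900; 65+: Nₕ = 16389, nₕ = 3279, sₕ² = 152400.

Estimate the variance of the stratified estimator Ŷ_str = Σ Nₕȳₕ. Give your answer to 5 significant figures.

1.5584 × 10^10

Var(Ŷ_str) = Σₕ Nₕ²(1 − fₕ)sₕ²/nₕ.
55–64: 1986²·(1 − 489/1986)·162000/489 = 9.8493416 × 10^8.
35–54: 14843²·(1 − 2975/14843)·77900/2975 = 4.6126416 × 10^9.
65+: 16389²·(1 − 3279/16389)·152400/3279 = 9.9861641 × 10^9.
Sum = 1.558374 × 10^10.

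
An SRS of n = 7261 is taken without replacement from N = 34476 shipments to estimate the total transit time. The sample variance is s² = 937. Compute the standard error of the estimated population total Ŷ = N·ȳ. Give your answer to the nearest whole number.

Var(Ŷ) = N²·Var(ȳ) = N²·(1 − n/N)·s²/n.
f = 7261/34476 = 0.21061028; Var(ȳ) = 0.78938972·937/7261 = 0.10186726.
Var(Ŷ) = 34476² · 0.10186726 = 1.2107887 × 10^8.
SE(Ŷ) = √(1.2107887 × 10^8) = 11004.

11004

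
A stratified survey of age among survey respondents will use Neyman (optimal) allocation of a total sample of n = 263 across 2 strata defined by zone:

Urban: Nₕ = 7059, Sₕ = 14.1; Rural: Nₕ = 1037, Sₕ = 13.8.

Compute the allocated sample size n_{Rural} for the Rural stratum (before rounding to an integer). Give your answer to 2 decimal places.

33.06

Neyman allocation: nₕ = n·NₕSₕ / Σⱼ NⱼSⱼ.
Σ NⱼSⱼ = 7059·14.1 + 1037·13.8 = 113842.5.
n_{Rural} = 263·1037·13.8 / 113842.5 = 33.06.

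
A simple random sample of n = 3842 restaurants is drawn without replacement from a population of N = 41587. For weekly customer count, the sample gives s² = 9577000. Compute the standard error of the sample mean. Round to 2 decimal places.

Under SRS without replacement, Var(ȳ) = (1 − f)·s²/n with f = n/N = 3842/41587 = 0.09238464.
Var(ȳ) = (1 − 0.09238464)·9577000/3842 = 0.90761536·2492.7121 = 2262.4238.
SE(ȳ) = √(2262.4238) = 47.56.

47.56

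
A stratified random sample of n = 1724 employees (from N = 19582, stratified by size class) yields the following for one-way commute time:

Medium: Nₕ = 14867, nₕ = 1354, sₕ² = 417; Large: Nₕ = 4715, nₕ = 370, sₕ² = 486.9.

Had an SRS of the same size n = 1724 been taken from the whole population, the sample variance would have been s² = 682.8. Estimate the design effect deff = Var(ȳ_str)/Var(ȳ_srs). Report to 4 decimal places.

0.6414

Var(ȳ_str) = Σ Wₕ²(1−fₕ)sₕ²/nₕ with Wₕ = Nₕ/19582:
  Medium: (14867/19582)²·(1−1354/14867)·417/1354 = 0.16135351
  Large: (4715/19582)²·(1−370/4715)·486.9/370 = 0.070306493
  → Var(ȳ_str) = 0.23166.
Var(ȳ_srs) = (1 − 1724/19582)·682.8/1724 = 0.36118693.
deff = 0.23166 / 0.36118693 = 0.6414.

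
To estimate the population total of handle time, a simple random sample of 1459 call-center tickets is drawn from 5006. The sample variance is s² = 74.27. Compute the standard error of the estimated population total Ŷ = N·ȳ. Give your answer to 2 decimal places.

950.73

Var(Ŷ) = N²·Var(ȳ) = N²·(1 − n/N)·s²/n.
f = 1459/5006 = 0.29145026; Var(ȳ) = 0.70854974·74.27/1459 = 0.036068533.
Var(Ŷ) = 5006² · 0.036068533 = 903878.74.
SE(Ŷ) = √(903878.74) = 950.73.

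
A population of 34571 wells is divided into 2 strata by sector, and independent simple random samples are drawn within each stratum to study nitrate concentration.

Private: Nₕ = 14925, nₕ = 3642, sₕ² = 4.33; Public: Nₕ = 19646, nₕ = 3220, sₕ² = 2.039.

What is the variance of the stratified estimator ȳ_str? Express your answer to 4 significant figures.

3.385 × 10^-4

Var(ȳ_str) = Σₕ Wₕ²(1 − fₕ)sₕ²/nₕ with Wₕ = Nₕ/N, N = 34571.
Private: Wₕ = 0.43172023; term = 0.43172023²·(1 − 0.24402010)·4.33/3642 = 1.6751859 × 10^-4.
Public: Wₕ = 0.56827977; term = 0.56827977²·(1 − 0.16390105)·2.039/3220 = 1.7097926 × 10^-4.
Sum = 3.3849785 × 10^-4.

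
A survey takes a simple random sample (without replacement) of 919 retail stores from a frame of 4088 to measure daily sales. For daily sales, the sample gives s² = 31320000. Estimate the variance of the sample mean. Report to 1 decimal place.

Under SRS without replacement, Var(ȳ) = (1 − f)·s²/n with f = n/N = 919/4088 = 0.22480431.
Var(ȳ) = (1 − 0.22480431)·31320000/919 = 0.77519569·34080.522 = 26419.074.

26419.1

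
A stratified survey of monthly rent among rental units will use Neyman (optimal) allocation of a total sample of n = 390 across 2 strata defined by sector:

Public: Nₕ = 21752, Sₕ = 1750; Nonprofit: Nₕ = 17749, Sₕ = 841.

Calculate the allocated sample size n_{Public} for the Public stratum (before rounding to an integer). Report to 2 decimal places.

Neyman allocation: nₕ = n·NₕSₕ / Σⱼ NⱼSⱼ.
Σ NⱼSⱼ = 21752·1750 + 17749·841 = 5.2992909 × 10^7.
n_{Public} = 390·21752·1750 / (5.2992909 × 10^7) = 280.15.

280.15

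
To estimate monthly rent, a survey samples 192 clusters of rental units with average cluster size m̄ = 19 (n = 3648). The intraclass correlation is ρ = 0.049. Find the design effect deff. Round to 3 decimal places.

deff = 1 + (19 − 1)·0.049 = 1 + 0.882 = 1.882.

1.882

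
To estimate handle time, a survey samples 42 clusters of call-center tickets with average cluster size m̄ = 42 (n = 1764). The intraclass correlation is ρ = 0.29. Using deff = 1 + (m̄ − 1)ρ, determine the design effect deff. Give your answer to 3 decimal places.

deff = 1 + (42 − 1)·0.29 = 1 + 11.89 = 12.89.

12.890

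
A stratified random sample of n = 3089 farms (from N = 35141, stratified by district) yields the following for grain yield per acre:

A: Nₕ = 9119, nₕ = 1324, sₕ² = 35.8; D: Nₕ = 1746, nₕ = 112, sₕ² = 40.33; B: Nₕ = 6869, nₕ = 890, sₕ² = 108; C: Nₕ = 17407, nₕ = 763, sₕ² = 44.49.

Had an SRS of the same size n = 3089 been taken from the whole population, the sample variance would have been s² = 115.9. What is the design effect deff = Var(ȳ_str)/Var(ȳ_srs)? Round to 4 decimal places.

Var(ȳ_str) = Σ Wₕ²(1−fₕ)sₕ²/nₕ with Wₕ = Nₕ/35141:
  A: (9119/35141)²·(1−1324/9119)·35.8/1324 = 0.001556432
  D: (1746/35141)²·(1−112/1746)·40.33/112 = 8.3191367 × 10^-4
  B: (6869/35141)²·(1−890/6869)·108/890 = 0.004035781
  C: (17407/35141)²·(1−763/17407)·44.49/763 = 0.013680163
  → Var(ȳ_str) = 0.02010429.
Var(ȳ_srs) = (1 − 3089/35141)·115.9/3089 = 0.034222091.
deff = 0.02010429 / 0.034222091 = 0.5875.

0.5875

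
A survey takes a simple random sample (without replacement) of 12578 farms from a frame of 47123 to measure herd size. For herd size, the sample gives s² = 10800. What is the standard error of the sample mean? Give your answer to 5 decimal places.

Under SRS without replacement, Var(ȳ) = (1 − f)·s²/n with f = n/N = 12578/47123 = 0.26691849.
Var(ȳ) = (1 − 0.26691849)·10800/12578 = 0.73308151·0.85864207 = 0.62945463.
SE(ȳ) = √(0.62945463) = 0.79338.

0.79338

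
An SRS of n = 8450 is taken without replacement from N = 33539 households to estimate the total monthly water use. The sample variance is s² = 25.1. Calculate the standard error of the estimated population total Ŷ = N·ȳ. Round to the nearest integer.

Var(Ŷ) = N²·Var(ȳ) = N²·(1 − n/N)·s²/n.
f = 8450/33539 = 0.25194550; Var(ȳ) = 0.74805450·25.1/8450 = 0.0022220317.
Var(Ŷ) = 33539² · 0.0022220317 = 2.4994846 × 10^6.
SE(Ŷ) = √(2.4994846 × 10^6) = 1581.

1581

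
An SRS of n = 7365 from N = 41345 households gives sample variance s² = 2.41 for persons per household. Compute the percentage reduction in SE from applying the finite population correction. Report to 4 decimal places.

9.3432

f = n/N = 7365/41345 = 0.17813520.
SE_no-fpc = √(s²/n) = 0.018089316; SE_fpc = √((1−f)s²/n) = 0.016399188.
Ratio = √(1−f) = 0.90656759. Reduction = 100·(1 − 0.90656759) = 9.3432%.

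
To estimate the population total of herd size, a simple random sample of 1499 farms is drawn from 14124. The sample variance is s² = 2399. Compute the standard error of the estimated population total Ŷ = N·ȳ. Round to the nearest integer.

16893

Var(Ŷ) = N²·Var(ȳ) = N²·(1 − n/N)·s²/n.
f = 1499/14124 = 0.10613141; Var(ȳ) = 0.89386859·2399/1499 = 1.4305475.
Var(Ŷ) = 14124² · 1.4305475 = 2.8537617 × 10^8.
SE(Ŷ) = √(2.8537617 × 10^8) = 16893.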